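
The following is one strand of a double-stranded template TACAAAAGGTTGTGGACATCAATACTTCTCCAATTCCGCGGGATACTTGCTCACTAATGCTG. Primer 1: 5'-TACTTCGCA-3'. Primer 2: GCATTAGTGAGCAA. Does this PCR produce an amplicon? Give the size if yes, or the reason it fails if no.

Primer 1 (TACTTCGCA) does not match the top strand, and its reverse complement TGCGAAGTA does not match either.
With no annealing site for primer 1, no amplification occurs.

No product — primer 1 has no binding site in the template.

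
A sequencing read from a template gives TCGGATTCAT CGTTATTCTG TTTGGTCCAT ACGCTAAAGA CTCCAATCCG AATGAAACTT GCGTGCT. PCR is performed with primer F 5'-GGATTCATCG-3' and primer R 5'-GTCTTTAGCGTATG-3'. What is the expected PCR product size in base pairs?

39 bp

Forward primer GGATTCATCG is found on the top strand at positions 3–12.
Reverse complement of the reverse primer: CATACGCTAAAGAC. This occurs on the top strand at positions 28–41.
Product length = (reverse-primer end) − (forward-primer start) + 1 = 41 − 3 + 1 = 39 bp.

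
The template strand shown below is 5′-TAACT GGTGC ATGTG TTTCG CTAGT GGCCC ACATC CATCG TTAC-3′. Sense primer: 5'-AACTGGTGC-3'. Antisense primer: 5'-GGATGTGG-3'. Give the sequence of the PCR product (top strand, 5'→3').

5'-AACTGGTGCATGTGTTTCGCTAGTGGCCCACATCC-3'

The forward primer matches the template at positions 2–10.
The reverse primer's reverse complement is CCACATCC, which matches the template at positions 29–36.
The product is the template from position 2 through 36 (35 bp).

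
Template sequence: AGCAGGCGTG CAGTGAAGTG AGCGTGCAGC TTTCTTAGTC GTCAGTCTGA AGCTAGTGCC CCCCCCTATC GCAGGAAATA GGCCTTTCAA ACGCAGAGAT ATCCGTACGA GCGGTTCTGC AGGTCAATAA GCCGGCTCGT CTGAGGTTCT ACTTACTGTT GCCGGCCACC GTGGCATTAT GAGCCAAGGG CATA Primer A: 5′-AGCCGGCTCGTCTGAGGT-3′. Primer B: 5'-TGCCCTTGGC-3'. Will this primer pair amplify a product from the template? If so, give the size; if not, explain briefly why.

Primer A (AGCCGGCTCGTCTGAGGT) matches the top strand at positions 130–147; it acts as a forward primer.
Primer B's reverse complement is GCCAAGGGCA, matching the top strand at positions 183–192; it acts as a reverse primer.
The 3' ends face each other across positions 130–192, giving a 63 bp product.

Yes — a 63 bp product.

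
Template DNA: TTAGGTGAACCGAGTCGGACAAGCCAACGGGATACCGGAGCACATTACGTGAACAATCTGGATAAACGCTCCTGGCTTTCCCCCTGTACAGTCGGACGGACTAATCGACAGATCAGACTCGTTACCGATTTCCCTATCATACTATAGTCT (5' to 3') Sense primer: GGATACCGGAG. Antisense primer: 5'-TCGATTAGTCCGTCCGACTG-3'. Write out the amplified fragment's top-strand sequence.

5'-GGATACCGGAGCACATTACGTGAACAATCTGGATAAACGCTCCTGGCTTTCCCCCTGTACAGTCGGACGGACTAATCGA-3'

Scanning the template, GGATACCGGAG occurs at positions 30–40; this primer anneals to the bottom strand there with its 3' end pointing downstream.
The reverse primer's reverse complement is CAGTCGGACGGACTAATCGA, which matches the template at positions 89–108.
The product is the template from position 30 through 108 (79 bp).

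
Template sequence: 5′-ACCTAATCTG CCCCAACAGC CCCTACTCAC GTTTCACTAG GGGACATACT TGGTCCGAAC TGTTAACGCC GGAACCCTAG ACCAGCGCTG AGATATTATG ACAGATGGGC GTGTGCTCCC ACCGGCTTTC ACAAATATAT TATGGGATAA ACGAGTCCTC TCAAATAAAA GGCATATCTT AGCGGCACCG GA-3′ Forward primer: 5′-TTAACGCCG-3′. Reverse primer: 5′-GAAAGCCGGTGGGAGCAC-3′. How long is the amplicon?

Forward primer TTAACGCCG is found on the top strand at positions 63–71.
Reverse complement of the reverse primer: GTGCTCCCACCGGCTTTC. This occurs on the top strand at positions 113–130.
Product length = (reverse-primer end) − (forward-primer start) + 1 = 130 − 63 + 1 = 68 bp.

68 bp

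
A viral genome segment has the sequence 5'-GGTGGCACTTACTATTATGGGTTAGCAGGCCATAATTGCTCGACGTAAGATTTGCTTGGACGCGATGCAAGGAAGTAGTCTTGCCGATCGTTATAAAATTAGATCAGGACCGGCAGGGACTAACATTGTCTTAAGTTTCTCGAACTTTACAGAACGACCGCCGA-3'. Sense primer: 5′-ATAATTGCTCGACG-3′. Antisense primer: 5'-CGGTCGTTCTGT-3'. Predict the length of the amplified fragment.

129 bp

Scanning the template, ATAATTGCTCGACG occurs at positions 32–45; this primer anneals to the bottom strand there with its 3' end pointing downstream.
The reverse primer's reverse complement is ACAGAACGACCG, which matches the template at positions 149–160.
Product length = (reverse-primer end) − (forward-primer start) + 1 = 160 − 32 + 1 = 129 bp.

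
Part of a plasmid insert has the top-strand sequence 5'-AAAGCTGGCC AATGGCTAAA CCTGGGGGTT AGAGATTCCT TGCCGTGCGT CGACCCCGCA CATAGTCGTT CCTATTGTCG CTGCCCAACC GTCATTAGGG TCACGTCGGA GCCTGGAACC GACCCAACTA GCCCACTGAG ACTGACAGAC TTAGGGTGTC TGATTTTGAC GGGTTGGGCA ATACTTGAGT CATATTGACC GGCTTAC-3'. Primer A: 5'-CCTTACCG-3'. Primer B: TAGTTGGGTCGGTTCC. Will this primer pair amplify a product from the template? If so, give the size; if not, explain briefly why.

Primer A (CCTTACCG) does not match the top strand, and its reverse complement CGGTAAGG does not match either.
With no annealing site for primer A, no amplification occurs.

No product — primer A has no binding site in the template.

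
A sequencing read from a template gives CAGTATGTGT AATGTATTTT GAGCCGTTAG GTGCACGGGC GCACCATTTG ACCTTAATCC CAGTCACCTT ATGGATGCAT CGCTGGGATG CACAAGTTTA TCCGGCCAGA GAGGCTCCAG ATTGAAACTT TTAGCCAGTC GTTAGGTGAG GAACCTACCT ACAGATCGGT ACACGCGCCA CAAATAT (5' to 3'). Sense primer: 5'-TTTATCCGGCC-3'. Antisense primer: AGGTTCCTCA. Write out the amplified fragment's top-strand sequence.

Forward primer TTTATCCGGCC is found on the top strand at positions 97–107.
Reverse complement of the reverse primer: TGAGGAACCT. This occurs on the top strand at positions 147–156.
The product is the template from position 97 through 156 (60 bp).

5'-TTTATCCGGCCAGAGAGGCTCCAGATTGAAACTTTTAGCCAGTCGTTAGGTGAGGAACCT-3'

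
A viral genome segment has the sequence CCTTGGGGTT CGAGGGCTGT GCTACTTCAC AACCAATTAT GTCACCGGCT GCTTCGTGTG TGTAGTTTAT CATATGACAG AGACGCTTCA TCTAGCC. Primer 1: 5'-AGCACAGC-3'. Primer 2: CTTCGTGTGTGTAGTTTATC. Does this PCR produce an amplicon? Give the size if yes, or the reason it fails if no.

No product — the primers' 3' ends point away from each other.

Primer 1 (AGCACAGC) has reverse complement GCTGTGCT, which matches the top strand at positions 16–23; primer 1 anneals to the top strand there with its 3' end pointing upstream toward position 16.
Primer 2 (CTTCGTGTGTGTAGTTTATC) matches the top strand directly at positions 52–71; it anneals to the bottom strand with its 3' end pointing downstream toward position 71.
The 3' ends diverge (primer 1 extends toward position 1, primer 2 toward position 97), so the primers never converge on a shared product.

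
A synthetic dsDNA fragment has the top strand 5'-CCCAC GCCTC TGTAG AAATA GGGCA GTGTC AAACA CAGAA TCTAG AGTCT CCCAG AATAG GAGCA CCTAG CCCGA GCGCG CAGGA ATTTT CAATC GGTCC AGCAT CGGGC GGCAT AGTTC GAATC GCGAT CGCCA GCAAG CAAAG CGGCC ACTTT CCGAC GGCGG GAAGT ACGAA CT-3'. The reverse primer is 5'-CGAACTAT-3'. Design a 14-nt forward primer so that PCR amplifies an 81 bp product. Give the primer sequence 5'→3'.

5'-TCTAGAGTCTCCCA-3'

The reverse primer's reverse complement ATAGTTCG matches the template at positions 114–121, so the product ends at position 121.
An 81 bp product then starts at position 121 − 81 + 1 = 41.
The forward primer is identical to the top strand there: TCTAGAGTCTCCCA.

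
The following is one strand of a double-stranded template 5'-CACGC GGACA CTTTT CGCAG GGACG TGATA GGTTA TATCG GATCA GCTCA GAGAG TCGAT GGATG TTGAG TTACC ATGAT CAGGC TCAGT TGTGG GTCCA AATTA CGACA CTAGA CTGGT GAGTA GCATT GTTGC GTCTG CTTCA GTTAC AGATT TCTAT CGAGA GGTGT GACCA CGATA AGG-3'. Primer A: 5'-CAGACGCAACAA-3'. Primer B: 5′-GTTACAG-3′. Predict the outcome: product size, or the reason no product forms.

No product — the primers' 3' ends point away from each other.

Primer A (CAGACGCAACAA) has reverse complement TTGTTGCGTCTG, which matches the top strand at positions 129–140; primer A anneals to the top strand there with its 3' end pointing upstream toward position 129.
Primer B (GTTACAG) matches the top strand directly at positions 146–152; it anneals to the bottom strand with its 3' end pointing downstream toward position 152.
The 3' ends diverge (primer A extends toward position 1, primer B toward position 183), so the primers never converge on a shared product.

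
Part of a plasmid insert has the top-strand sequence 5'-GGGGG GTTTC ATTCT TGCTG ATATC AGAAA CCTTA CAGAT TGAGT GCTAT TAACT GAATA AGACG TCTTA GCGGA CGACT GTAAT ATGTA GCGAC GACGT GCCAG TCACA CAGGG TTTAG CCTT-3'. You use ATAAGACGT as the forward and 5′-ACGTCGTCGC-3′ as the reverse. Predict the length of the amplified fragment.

The forward primer matches the template at positions 58–66.
Reverse complement of the reverse primer: GCGACGACGT. This occurs on the top strand at positions 91–100.
Product length = (reverse-primer end) − (forward-primer start) + 1 = 100 − 58 + 1 = 43 bp.

43 bp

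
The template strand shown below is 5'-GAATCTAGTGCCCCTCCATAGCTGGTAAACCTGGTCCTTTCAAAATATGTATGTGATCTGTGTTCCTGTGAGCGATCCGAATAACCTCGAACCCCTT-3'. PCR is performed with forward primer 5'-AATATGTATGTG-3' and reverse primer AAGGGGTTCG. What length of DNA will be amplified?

The forward primer matches the template at positions 44–55.
The reverse primer's reverse complement is CGAACCCCTT, which matches the template at positions 88–97.
Product length = (reverse-primer end) − (forward-primer start) + 1 = 97 − 44 + 1 = 54 bp.

54 bp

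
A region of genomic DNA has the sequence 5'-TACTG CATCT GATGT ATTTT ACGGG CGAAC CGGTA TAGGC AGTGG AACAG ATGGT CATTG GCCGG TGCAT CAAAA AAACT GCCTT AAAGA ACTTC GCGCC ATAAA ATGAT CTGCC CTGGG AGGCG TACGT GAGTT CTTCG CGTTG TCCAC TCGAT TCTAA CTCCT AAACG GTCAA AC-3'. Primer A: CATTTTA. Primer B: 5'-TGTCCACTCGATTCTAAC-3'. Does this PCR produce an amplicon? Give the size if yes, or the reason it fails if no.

Primer A (CATTTTA) has reverse complement TAAAATG, which matches the top strand at positions 102–108; primer A anneals to the top strand there with its 3' end pointing upstream toward position 102.
Primer B (TGTCCACTCGATTCTAAC) matches the top strand directly at positions 144–161; it anneals to the bottom strand with its 3' end pointing downstream toward position 161.
The 3' ends diverge (primer A extends toward position 1, primer B toward position 177), so the primers never converge on a shared product.

No product — the primers' 3' ends point away from each other.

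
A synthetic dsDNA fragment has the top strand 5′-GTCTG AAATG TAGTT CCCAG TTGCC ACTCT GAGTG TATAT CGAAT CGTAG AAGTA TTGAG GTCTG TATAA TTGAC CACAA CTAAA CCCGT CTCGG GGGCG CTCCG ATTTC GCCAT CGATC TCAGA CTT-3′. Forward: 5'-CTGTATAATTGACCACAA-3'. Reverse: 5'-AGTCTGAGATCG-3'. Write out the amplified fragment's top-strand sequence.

Forward primer CTGTATAATTGACCACAA is found on the top strand at positions 63–80.
The reverse primer's reverse complement is CGATCTCAGACT, which matches the template at positions 116–127.
The product is the template from position 63 through 127 (65 bp).

5'-CTGTATAATTGACCACAACTAAACCCGTCTCGGGGGCGCTCCGATTTCGCCATCGATCTCAGACT-3'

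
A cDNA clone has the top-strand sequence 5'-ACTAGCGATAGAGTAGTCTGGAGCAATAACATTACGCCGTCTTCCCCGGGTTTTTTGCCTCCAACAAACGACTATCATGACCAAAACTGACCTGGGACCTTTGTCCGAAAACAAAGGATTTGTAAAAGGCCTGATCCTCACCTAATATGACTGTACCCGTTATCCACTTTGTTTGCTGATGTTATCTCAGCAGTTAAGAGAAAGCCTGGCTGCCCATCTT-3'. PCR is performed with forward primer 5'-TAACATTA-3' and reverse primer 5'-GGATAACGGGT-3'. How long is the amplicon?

Scanning the template, TAACATTA occurs at positions 27–34; this primer anneals to the bottom strand there with its 3' end pointing downstream.
The reverse primer's reverse complement is ACCCGTTATCC, which matches the template at positions 155–165.
The product runs from position 27 to position 165, so its length is 165 − 27 + 1 = 139 bp.

139 bp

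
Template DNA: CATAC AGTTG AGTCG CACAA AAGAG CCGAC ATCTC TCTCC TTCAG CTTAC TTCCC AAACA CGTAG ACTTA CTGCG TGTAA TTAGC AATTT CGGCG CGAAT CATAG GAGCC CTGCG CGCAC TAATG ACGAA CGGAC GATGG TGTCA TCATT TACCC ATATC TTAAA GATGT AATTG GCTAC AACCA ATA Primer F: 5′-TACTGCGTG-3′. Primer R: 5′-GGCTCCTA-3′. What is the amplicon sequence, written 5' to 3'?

Forward primer TACTGCGTG is found on the top strand at positions 69–77.
The reverse primer's reverse complement is TAGGAGCC, which matches the template at positions 103–110.
The product is the template from position 69 through 110 (42 bp).

5'-TACTGCGTGTAATTAGCAATTTCGGCGCGAATCATAGGAGCC-3'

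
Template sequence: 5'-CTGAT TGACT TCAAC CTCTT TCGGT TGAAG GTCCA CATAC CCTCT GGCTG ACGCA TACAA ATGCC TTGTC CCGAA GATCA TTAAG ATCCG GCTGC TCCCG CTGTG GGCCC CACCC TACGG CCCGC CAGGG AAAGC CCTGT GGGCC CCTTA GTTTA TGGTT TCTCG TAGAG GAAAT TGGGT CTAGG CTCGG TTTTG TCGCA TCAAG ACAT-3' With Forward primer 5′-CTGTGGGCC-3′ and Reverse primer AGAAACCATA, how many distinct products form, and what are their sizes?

Two products: 63 bp, 27 bp

The forward primer CTGTGGGCC matches the top strand at positions 101–109, 137–145.
The reverse primer's reverse complement is TATGGTTTCT, matching at positions 154–163.
Each forward site pairs with the reverse site to give a product ending at position 163: sizes 63, 27 bp.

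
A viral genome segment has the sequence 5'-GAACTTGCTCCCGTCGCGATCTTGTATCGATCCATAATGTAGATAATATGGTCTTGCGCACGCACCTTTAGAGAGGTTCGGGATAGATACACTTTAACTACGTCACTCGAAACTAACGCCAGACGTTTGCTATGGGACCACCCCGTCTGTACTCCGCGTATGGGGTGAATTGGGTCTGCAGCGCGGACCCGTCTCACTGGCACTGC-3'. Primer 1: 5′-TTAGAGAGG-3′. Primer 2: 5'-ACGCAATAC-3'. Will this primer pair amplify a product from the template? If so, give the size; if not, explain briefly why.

No product — primer 2 has no binding site in the template.

Primer 2 (ACGCAATAC) does not match the top strand, and its reverse complement GTATTGCGT does not match either.
With no annealing site for primer 2, no amplification occurs.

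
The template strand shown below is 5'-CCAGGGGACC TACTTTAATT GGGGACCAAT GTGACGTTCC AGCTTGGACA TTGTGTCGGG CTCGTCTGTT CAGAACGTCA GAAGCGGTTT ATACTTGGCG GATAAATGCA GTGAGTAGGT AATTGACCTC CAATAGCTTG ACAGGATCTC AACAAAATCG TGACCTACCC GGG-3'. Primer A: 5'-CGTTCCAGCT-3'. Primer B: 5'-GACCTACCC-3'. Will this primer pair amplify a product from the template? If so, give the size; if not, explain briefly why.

No product — both primers anneal to the same strand and extend in the same direction.

Primer A (CGTTCCAGCT) matches the top strand at positions 35–44 (3' end points downstream).
Primer B (GACCTACCC) also matches the top strand directly, at positions 162–170 — its reverse complement GGGTAGGTC is not present.
Both primers anneal to the bottom strand with 3' ends pointing the same way, so neither can prime synthesis back toward the other.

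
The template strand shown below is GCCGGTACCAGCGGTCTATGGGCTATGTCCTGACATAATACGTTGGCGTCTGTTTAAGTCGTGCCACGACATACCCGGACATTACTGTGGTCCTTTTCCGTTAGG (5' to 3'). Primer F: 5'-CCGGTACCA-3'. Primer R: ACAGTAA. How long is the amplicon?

The forward primer matches the template at positions 2–10.
Taking the reverse complement of ACAGTAA gives TTACTGT, found at positions 82–88 on the template; the primer anneals here to the top strand with its 3' end pointing upstream.
The product runs from position 2 to position 88, so its length is 88 − 2 + 1 = 87 bp.

87 bp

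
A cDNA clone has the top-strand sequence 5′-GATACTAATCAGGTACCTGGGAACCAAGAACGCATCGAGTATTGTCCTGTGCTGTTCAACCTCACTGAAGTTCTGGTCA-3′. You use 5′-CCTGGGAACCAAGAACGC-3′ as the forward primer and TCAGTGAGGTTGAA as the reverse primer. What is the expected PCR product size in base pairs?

53 bp

The forward primer matches the template at positions 16–33.
Taking the reverse complement of TCAGTGAGGTTGAA gives TTCAACCTCACTGA, found at positions 55–68 on the template; the primer anneals here to the top strand with its 3' end pointing upstream.
Product length = (reverse-primer end) − (forward-primer start) + 1 = 68 − 16 + 1 = 53 bp.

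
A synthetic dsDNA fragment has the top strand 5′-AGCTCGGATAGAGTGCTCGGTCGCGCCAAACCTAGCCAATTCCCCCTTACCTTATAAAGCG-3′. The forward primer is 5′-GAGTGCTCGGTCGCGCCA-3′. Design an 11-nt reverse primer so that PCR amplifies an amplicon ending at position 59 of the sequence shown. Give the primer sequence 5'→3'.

5'-CTTTATAAGGT-3'

The forward primer binds at positions 11–28; the product's 3' end on the top strand is position 59.
The reverse primer anneals to the top strand over positions 49–59, i.e. to ACCTTATAAAG.
Its sequence written 5'→3' is the reverse complement: CTTTATAAGGT.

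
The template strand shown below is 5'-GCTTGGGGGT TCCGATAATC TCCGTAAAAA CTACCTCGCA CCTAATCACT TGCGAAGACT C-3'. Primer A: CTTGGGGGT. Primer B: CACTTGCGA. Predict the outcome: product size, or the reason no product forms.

Primer A (CTTGGGGGT) matches the top strand at positions 2–10 (3' end points downstream).
Primer B (CACTTGCGA) also matches the top strand directly, at positions 47–55 — its reverse complement TCGCAAGTG is not present.
Both primers anneal to the bottom strand with 3' ends pointing the same way, so neither can prime synthesis back toward the other.

No product — both primers anneal to the same strand and extend in the same direction.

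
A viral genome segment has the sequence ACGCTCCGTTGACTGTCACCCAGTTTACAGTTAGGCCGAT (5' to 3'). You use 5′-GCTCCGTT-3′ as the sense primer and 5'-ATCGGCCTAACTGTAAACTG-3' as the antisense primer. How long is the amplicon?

38 bp

Forward primer GCTCCGTT is found on the top strand at positions 3–10.
Reverse complement of the reverse primer: CAGTTTACAGTTAGGCCGAT. This occurs on the top strand at positions 21–40.
The product runs from position 3 to position 40, so its length is 40 − 3 + 1 = 38 bp.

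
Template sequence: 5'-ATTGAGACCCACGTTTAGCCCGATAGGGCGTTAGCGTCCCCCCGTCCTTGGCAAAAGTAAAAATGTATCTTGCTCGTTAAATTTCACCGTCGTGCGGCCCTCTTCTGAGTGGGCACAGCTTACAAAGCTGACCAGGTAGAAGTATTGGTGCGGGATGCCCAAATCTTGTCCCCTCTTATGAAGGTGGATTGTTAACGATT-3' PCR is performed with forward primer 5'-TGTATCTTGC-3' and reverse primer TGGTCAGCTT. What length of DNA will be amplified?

The forward primer matches the template at positions 64–73.
Reverse complement of the reverse primer: AAGCTGACCA. This occurs on the top strand at positions 125–134.
Amplicon spans positions 64–134: 71 bp.

71 bp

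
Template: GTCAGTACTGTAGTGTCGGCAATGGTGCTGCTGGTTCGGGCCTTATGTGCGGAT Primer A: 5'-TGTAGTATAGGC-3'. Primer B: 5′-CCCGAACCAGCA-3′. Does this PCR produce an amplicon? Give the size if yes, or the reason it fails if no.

No product — primer A has no binding site in the template.

Primer A (TGTAGTATAGGC) does not match the top strand, and its reverse complement GCCTATACTACA does not match either.
With no annealing site for primer A, no amplification occurs.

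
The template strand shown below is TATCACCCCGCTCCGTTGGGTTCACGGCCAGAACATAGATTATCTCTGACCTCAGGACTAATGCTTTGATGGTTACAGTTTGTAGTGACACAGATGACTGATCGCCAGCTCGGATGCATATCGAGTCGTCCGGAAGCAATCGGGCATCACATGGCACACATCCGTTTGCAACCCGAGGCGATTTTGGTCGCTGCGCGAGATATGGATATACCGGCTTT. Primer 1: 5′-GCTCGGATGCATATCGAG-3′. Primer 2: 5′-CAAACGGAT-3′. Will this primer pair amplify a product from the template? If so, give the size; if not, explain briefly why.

Primer 1 (GCTCGGATGCATATCGAG) matches the top strand at positions 108–125; it acts as a forward primer.
Primer 2's reverse complement is ATCCGTTTG, matching the top strand at positions 160–168; it acts as a reverse primer.
The 3' ends face each other across positions 108–168, giving a 61 bp product.

Yes — a 61 bp product.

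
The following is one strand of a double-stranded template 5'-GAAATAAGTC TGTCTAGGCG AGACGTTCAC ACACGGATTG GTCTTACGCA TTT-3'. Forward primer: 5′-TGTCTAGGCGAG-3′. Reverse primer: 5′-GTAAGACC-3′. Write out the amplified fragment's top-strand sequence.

5'-TGTCTAGGCGAGACGTTCACACACGGATTGGTCTTAC-3'

Forward primer TGTCTAGGCGAG is found on the top strand at positions 11–22.
Reverse complement of the reverse primer: GGTCTTAC. This occurs on the top strand at positions 40–47.
The product is the template from position 11 through 47 (37 bp).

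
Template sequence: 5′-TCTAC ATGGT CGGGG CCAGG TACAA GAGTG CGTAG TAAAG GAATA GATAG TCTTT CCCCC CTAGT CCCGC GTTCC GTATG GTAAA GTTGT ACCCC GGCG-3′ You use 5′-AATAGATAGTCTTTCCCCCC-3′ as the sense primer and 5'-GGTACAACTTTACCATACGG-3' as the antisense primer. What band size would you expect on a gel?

52 bp

Scanning the template, AATAGATAGTCTTTCCCCCC occurs at positions 42–61; this primer anneals to the bottom strand there with its 3' end pointing downstream.
Taking the reverse complement of GGTACAACTTTACCATACGG gives CCGTATGGTAAAGTTGTACC, found at positions 74–93 on the template; the primer anneals here to the top strand with its 3' end pointing upstream.
Amplicon spans positions 42–93: 52 bp.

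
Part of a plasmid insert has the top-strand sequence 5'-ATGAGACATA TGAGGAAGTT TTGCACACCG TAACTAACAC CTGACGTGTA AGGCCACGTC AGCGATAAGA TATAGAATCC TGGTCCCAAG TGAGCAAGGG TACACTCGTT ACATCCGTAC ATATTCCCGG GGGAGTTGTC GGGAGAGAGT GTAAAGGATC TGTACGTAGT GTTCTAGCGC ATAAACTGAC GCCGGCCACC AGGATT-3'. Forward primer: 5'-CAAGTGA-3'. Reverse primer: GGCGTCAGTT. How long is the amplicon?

107 bp

Forward primer CAAGTGA is found on the top strand at positions 87–93.
Reverse complement of the reverse primer: AACTGACGCC. This occurs on the top strand at positions 184–193.
Amplicon spans positions 87–193: 107 bp.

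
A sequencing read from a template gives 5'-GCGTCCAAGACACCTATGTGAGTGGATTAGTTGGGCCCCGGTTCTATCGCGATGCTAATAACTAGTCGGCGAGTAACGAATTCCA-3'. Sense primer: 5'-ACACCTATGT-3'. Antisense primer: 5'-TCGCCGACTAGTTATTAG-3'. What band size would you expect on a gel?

Scanning the template, ACACCTATGT occurs at positions 10–19; this primer anneals to the bottom strand there with its 3' end pointing downstream.
Taking the reverse complement of TCGCCGACTAGTTATTAG gives CTAATAACTAGTCGGCGA, found at positions 55–72 on the template; the primer anneals here to the top strand with its 3' end pointing upstream.
The product runs from position 10 to position 72, so its length is 72 − 10 + 1 = 63 bp.

63 bp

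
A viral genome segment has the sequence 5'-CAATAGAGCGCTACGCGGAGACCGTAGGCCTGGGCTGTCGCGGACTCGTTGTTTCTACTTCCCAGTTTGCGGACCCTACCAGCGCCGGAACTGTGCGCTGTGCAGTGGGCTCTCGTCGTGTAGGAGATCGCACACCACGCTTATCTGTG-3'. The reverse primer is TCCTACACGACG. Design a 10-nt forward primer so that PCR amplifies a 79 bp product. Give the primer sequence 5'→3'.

The reverse primer's reverse complement CGTCGTGTAGGA matches the template at positions 114–125, so the product ends at position 125.
A 79 bp product then starts at position 125 − 79 + 1 = 47.
The forward primer is identical to the top strand there: CGTTGTTTCT.

5'-CGTTGTTTCT-3'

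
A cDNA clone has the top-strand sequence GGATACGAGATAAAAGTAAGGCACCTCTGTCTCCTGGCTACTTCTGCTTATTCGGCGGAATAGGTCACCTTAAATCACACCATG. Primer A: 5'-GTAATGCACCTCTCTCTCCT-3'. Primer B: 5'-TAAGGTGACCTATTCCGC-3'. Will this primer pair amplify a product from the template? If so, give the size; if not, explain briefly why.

Primer A (GTAATGCACCTCTCTCTCCT) does not match the top strand, and its reverse complement AGGAGAGAGAGGTGCATTAC does not match either.
With no annealing site for primer A, no amplification occurs.

No product — primer A has no binding site in the template.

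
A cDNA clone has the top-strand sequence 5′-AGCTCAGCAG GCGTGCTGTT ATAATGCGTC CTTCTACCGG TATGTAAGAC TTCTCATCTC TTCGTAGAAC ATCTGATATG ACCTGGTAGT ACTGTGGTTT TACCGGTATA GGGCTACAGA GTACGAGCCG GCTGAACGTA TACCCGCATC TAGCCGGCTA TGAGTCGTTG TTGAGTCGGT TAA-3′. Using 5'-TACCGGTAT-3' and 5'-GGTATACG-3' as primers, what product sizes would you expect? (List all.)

The forward primer TACCGGTAT matches the top strand at positions 35–43, 101–109.
The reverse primer's reverse complement is CGTATACC, matching at positions 137–144.
Each forward site pairs with the reverse site to give a product ending at position 144: sizes 110, 44 bp.

110 bp, 44 bp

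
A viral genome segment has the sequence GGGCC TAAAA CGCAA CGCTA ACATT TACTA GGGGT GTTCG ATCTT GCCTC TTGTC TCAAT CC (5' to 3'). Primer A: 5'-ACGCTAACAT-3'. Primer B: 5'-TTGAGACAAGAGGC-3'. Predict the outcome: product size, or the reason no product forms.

Primer A (ACGCTAACAT) matches the top strand at positions 15–24; it acts as a forward primer.
Primer B's reverse complement is GCCTCTTGTCTCAA, matching the top strand at positions 46–59; it acts as a reverse primer.
The 3' ends face each other across positions 15–59, giving a 45 bp product.

Yes — a 45 bp product.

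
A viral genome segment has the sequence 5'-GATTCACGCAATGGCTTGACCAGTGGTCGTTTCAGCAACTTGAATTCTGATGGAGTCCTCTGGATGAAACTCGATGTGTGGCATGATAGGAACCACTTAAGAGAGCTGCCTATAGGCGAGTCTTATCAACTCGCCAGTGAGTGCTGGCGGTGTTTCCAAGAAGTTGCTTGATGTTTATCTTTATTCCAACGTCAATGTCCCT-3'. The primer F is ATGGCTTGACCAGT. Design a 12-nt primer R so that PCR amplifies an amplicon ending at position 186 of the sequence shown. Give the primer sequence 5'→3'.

5'-GAATAAAGATAA-3'

The forward primer binds at positions 11–24; the product's 3' end on the top strand is position 186.
The reverse primer anneals to the top strand over positions 175–186, i.e. to TTATCTTTATTC.
Its sequence written 5'→3' is the reverse complement: GAATAAAGATAA.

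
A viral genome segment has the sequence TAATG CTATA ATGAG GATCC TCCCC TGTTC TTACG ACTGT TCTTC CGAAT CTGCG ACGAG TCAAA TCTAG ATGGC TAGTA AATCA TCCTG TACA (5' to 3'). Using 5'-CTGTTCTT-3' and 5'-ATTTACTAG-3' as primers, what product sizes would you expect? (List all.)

The forward primer CTGTTCTT matches the top strand at positions 25–32, 37–44.
The reverse primer's reverse complement is CTAGTAAAT, matching at positions 75–83.
Each forward site pairs with the reverse site to give a product ending at position 83: sizes 59, 47 bp.

59 bp, 47 bp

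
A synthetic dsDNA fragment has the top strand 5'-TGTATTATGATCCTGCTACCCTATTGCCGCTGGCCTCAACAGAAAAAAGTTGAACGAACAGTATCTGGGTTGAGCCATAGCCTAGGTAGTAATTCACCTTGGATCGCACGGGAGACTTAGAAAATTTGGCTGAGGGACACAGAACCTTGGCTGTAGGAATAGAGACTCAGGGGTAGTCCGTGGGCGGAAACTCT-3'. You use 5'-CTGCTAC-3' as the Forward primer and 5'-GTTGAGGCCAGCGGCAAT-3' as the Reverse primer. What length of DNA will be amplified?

28 bp

The forward primer matches the template at positions 13–19.
Taking the reverse complement of GTTGAGGCCAGCGGCAAT gives ATTGCCGCTGGCCTCAAC, found at positions 23–40 on the template; the primer anneals here to the top strand with its 3' end pointing upstream.
The product runs from position 13 to position 40, so its length is 40 − 13 + 1 = 28 bp.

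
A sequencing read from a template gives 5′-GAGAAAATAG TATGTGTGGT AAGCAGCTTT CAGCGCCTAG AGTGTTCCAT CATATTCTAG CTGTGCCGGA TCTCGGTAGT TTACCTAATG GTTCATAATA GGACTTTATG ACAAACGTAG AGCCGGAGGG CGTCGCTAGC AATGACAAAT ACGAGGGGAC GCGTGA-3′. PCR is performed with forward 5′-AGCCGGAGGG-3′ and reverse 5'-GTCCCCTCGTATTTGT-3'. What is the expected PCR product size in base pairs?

40 bp

Scanning the template, AGCCGGAGGG occurs at positions 121–130; this primer anneals to the bottom strand there with its 3' end pointing downstream.
The reverse primer's reverse complement is ACAAATACGAGGGGAC, which matches the template at positions 145–160.
Amplicon spans positions 121–160: 40 bp.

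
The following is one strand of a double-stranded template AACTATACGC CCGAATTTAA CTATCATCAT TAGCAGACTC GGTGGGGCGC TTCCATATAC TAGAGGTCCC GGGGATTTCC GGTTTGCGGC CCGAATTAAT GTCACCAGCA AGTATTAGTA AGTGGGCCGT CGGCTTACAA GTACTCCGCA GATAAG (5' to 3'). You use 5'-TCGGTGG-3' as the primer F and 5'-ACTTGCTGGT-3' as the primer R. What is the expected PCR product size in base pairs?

Forward primer TCGGTGG is found on the top strand at positions 39–45.
The reverse primer's reverse complement is ACCAGCAAGT, which matches the template at positions 104–113.
Amplicon spans positions 39–113: 75 bp.

75 bp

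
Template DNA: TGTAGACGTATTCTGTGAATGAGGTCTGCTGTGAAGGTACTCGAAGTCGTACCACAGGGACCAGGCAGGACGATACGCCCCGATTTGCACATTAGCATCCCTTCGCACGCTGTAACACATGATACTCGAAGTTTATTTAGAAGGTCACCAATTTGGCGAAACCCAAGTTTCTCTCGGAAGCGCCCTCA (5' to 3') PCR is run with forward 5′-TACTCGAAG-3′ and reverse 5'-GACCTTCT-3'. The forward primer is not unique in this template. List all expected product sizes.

The forward primer TACTCGAAG matches the top strand at positions 38–46, 123–131.
The reverse primer's reverse complement is AGAAGGTC, matching at positions 139–146.
Each forward site pairs with the reverse site to give a product ending at position 146: sizes 109, 24 bp.

109 bp, 24 bp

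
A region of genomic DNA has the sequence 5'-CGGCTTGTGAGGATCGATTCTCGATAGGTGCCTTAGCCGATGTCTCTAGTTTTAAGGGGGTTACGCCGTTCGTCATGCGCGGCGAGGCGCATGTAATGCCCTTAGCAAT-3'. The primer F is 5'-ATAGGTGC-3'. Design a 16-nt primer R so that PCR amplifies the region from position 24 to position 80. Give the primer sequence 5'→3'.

5'-GCGCATGACGAACGGC-3'

The product's 3' end on the top strand is position 80.
The reverse primer anneals to the top strand over positions 65–80, i.e. to GCCGTTCGTCATGCGC.
Its sequence written 5'→3' is the reverse complement: GCGCATGACGAACGGC.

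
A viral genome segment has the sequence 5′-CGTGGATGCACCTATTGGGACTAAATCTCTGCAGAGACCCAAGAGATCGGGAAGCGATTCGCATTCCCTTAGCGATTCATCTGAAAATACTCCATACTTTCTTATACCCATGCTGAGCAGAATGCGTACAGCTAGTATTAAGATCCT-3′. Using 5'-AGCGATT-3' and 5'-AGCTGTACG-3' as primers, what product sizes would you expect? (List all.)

81 bp, 63 bp

The forward primer AGCGATT matches the top strand at positions 53–59, 71–77.
The reverse primer's reverse complement is CGTACAGCT, matching at positions 125–133.
Each forward site pairs with the reverse site to give a product ending at position 133: sizes 81, 63 bp.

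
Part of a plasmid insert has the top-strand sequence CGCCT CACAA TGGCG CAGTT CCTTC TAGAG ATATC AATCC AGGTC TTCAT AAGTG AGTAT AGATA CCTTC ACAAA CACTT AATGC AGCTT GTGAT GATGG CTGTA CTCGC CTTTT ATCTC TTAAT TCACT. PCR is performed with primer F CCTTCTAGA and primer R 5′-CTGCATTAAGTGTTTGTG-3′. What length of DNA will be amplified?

Scanning the template, CCTTCTAGA occurs at positions 21–29; this primer anneals to the bottom strand there with its 3' end pointing downstream.
Reverse complement of the reverse primer: CACAAACACTTAATGCAG. This occurs on the top strand at positions 70–87.
Product length = (reverse-primer end) − (forward-primer start) + 1 = 87 − 21 + 1 = 67 bp.

67 bp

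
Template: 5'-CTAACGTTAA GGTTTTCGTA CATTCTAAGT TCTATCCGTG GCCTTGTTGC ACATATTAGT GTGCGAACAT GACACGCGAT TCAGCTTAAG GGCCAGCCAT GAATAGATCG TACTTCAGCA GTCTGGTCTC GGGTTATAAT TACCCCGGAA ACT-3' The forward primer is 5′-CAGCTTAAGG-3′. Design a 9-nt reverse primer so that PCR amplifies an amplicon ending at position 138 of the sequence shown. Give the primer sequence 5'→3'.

The forward primer binds at positions 82–91; the product's 3' end on the top strand is position 138.
The reverse primer anneals to the top strand over positions 130–138, i.e. to CGGGTTATA.
Its sequence written 5'→3' is the reverse complement: TATAACCCG.

5'-TATAACCCG-3'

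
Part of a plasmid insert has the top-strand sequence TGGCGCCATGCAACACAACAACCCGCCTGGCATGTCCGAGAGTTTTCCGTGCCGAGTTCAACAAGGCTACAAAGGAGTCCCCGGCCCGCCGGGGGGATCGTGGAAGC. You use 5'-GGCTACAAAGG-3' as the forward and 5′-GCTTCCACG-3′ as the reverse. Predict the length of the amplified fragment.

The forward primer matches the template at positions 65–75.
Taking the reverse complement of GCTTCCACG gives CGTGGAAGC, found at positions 99–107 on the template; the primer anneals here to the top strand with its 3' end pointing upstream.
Amplicon spans positions 65–107: 43 bp.

43 bp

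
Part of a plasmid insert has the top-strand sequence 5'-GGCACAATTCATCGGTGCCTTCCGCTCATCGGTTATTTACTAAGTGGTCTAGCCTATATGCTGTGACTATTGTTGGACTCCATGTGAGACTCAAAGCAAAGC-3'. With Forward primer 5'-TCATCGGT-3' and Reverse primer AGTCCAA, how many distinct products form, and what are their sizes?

Two products: 71 bp, 54 bp

The forward primer TCATCGGT matches the top strand at positions 9–16, 26–33.
The reverse primer's reverse complement is TTGGACT, matching at positions 73–79.
Each forward site pairs with the reverse site to give a product ending at position 79: sizes 71, 54 bp.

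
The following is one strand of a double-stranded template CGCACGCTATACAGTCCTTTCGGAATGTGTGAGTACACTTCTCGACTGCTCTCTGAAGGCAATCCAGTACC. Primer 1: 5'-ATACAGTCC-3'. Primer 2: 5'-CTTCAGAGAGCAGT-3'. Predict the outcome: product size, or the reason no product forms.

Primer 1 (ATACAGTCC) matches the top strand at positions 9–17; it acts as a forward primer.
Primer 2's reverse complement is ACTGCTCTCTGAAG, matching the top strand at positions 45–58; it acts as a reverse primer.
The 3' ends face each other across positions 9–58, giving a 50 bp product.

Yes — a 50 bp product.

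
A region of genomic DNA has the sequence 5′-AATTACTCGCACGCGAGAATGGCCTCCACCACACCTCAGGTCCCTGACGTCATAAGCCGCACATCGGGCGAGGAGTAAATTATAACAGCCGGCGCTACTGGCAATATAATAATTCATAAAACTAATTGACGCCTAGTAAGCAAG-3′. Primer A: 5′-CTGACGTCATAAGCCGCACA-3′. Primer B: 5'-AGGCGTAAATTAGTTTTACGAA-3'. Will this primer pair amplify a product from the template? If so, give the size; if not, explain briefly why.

No product — primer B has no binding site in the template.

Primer B (AGGCGTAAATTAGTTTTACGAA) does not match the top strand, and its reverse complement TTCGTAAAACTAATTTACGCCT does not match either.
With no annealing site for primer B, no amplification occurs.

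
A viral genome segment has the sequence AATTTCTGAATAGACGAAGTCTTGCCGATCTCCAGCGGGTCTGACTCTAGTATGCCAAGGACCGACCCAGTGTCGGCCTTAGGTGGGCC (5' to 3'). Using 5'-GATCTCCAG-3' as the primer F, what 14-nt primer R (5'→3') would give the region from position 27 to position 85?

5'-CACCTAAGGCCGAC-3'

The product's 3' end on the top strand is position 85.
The reverse primer anneals to the top strand over positions 72–85, i.e. to GTCGGCCTTAGGTG.
Its sequence written 5'→3' is the reverse complement: CACCTAAGGCCGAC.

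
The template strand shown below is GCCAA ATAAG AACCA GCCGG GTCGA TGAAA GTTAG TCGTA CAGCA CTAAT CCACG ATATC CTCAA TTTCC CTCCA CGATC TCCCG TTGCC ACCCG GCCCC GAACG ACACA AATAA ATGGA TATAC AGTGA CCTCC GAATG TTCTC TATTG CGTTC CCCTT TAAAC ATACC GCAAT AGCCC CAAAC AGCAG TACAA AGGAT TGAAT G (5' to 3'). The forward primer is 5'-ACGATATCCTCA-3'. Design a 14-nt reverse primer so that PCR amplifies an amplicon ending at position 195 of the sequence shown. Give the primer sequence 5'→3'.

The forward primer binds at positions 53–64; the product's 3' end on the top strand is position 195.
The reverse primer anneals to the top strand over positions 182–195, i.e. to AAACAGCAGTACAA.
Its sequence written 5'→3' is the reverse complement: TTGTACTGCTGTTT.

5'-TTGTACTGCTGTTT-3'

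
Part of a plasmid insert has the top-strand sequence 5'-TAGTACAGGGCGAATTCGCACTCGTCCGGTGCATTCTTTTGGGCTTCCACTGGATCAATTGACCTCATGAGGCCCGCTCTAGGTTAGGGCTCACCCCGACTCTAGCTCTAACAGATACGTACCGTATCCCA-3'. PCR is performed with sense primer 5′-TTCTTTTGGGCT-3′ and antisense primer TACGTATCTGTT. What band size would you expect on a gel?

88 bp

Forward primer TTCTTTTGGGCT is found on the top strand at positions 34–45.
Reverse complement of the reverse primer: AACAGATACGTA. This occurs on the top strand at positions 110–121.
Amplicon spans positions 34–121: 88 bp.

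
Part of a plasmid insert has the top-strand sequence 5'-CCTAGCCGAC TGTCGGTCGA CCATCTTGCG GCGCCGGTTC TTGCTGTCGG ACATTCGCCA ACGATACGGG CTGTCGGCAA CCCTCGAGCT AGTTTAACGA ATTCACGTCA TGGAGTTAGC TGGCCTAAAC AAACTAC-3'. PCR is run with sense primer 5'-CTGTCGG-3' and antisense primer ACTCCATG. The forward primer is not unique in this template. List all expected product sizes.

107 bp, 73 bp, 46 bp

The forward primer CTGTCGG matches the top strand at positions 10–16, 44–50, 71–77.
The reverse primer's reverse complement is CATGGAGT, matching at positions 109–116.
Each forward site pairs with the reverse site to give a product ending at position 116: sizes 107, 73, 46 bp.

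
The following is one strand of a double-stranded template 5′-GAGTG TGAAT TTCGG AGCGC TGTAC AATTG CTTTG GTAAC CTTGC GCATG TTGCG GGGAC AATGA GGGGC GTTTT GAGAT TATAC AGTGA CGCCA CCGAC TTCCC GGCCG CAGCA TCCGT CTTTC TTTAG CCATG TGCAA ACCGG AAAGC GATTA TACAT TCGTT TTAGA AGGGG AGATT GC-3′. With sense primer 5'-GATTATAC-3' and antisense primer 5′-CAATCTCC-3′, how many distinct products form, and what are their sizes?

The forward primer GATTATAC matches the top strand at positions 78–85, 151–158.
The reverse primer's reverse complement is GGAGATTG, matching at positions 174–181.
Each forward site pairs with the reverse site to give a product ending at position 181: sizes 104, 31 bp.

Two products: 104 bp, 31 bp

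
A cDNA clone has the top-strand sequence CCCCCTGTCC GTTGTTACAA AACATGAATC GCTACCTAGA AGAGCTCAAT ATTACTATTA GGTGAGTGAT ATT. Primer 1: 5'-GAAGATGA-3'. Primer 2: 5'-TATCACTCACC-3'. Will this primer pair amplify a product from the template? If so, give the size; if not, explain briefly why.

No product — primer 1 has no binding site in the template.

Primer 1 (GAAGATGA) does not match the top strand, and its reverse complement TCATCTTC does not match either.
With no annealing site for primer 1, no amplification occurs.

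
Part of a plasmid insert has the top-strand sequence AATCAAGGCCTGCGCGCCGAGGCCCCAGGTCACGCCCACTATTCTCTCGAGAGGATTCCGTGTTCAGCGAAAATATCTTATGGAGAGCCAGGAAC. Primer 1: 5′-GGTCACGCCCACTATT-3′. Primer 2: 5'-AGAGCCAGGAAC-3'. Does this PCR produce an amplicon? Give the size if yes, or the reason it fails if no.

No product — both primers anneal to the same strand and extend in the same direction.

Primer 1 (GGTCACGCCCACTATT) matches the top strand at positions 28–43 (3' end points downstream).
Primer 2 (AGAGCCAGGAAC) also matches the top strand directly, at positions 84–95 — its reverse complement GTTCCTGGCTCT is not present.
Both primers anneal to the bottom strand with 3' ends pointing the same way, so neither can prime synthesis back toward the other.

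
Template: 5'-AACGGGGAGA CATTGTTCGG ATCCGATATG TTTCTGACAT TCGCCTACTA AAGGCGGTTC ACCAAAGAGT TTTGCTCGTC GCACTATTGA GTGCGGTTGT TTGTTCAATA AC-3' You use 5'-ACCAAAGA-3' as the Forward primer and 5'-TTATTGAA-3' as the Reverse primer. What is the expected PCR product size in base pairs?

The forward primer matches the template at positions 61–68.
The reverse primer's reverse complement is TTCAATAA, which matches the template at positions 104–111.
Product length = (reverse-primer end) − (forward-primer start) + 1 = 111 − 61 + 1 = 51 bp.

51 bp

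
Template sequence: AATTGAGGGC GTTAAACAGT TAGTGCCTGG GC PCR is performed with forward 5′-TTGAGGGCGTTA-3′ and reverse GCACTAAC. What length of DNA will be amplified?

24 bp

Scanning the template, TTGAGGGCGTTA occurs at positions 3–14; this primer anneals to the bottom strand there with its 3' end pointing downstream.
Reverse complement of the reverse primer: GTTAGTGC. This occurs on the top strand at positions 19–26.
The product runs from position 3 to position 26, so its length is 26 − 3 + 1 = 24 bp.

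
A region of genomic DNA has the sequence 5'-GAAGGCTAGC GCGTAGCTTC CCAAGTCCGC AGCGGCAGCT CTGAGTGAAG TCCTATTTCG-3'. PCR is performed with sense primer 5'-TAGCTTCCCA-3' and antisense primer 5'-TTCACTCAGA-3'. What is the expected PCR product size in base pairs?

Scanning the template, TAGCTTCCCA occurs at positions 14–23; this primer anneals to the bottom strand there with its 3' end pointing downstream.
Taking the reverse complement of TTCACTCAGA gives TCTGAGTGAA, found at positions 40–49 on the template; the primer anneals here to the top strand with its 3' end pointing upstream.
Product length = (reverse-primer end) − (forward-primer start) + 1 = 49 − 14 + 1 = 36 bp.

36 bp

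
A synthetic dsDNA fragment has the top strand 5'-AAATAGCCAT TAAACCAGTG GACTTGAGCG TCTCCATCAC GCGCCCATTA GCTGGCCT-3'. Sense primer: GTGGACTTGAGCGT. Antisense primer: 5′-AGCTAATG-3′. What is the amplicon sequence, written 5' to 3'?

5'-GTGGACTTGAGCGTCTCCATCACGCGCCCATTAGCT-3'

The forward primer matches the template at positions 18–31.
Reverse complement of the reverse primer: CATTAGCT. This occurs on the top strand at positions 46–53.
The product is the template from position 18 through 53 (36 bp).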